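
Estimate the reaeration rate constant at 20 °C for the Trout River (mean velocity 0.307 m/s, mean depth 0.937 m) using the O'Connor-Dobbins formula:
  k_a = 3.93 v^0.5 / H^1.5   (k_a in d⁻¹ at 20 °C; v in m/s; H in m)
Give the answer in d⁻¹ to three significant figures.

k_a = 3.93 × 0.307^0.5 / 0.937^1.5 = 3.93 × 0.5541 / 0.9070 = 2.401 d⁻¹.

k_a ≈ 2.40 d⁻¹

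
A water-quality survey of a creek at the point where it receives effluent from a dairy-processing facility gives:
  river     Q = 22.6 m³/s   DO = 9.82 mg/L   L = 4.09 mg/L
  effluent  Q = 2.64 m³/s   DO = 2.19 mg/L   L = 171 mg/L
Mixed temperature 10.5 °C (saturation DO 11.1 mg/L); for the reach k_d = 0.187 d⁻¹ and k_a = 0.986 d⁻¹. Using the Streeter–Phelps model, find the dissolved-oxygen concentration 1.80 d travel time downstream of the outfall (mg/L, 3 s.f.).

Mixed DO = (22.6×9.82 + 2.64×2.19)/(22.6+2.64) = 227.7/25.24 = 9.022 mg/L.
Mixed L₀ = (22.6×4.09 + 2.64×171)/(25.24) = 543.9/25.24 = 21.55 mg/L.
Initial deficit D₀ = C_s − DO₀ = 11.1 − 9.022 = 2.078 mg/L.
D(1.80) = [0.187×21.55/(0.986−0.187)](e^(−0.187×1.80) − e^(−0.986×1.80)) + 2.078 e^(−0.986×1.80)
= 5.043 × (0.7142 − 0.1695) + 2.078 × 0.1695 = 3.099 mg/L.
DO = 11.1 − 3.099 = 8.001 mg/L.

DO ≈ 8.00 mg/L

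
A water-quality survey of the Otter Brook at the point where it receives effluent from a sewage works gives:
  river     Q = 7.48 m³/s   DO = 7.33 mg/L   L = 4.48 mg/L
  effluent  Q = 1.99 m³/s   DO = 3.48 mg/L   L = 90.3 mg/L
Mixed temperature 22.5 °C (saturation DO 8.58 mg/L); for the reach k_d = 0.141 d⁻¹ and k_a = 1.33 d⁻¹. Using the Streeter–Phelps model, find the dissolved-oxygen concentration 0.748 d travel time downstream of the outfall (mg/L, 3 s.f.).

Mixed DO = (7.48×7.33 + 1.99×3.48)/(7.48+1.99) = 61.75/9.470 = 6.521 mg/L.
Mixed L₀ = (7.48×4.48 + 1.99×90.3)/(9.470) = 213.2/9.470 = 22.51 mg/L.
Initial deficit D₀ = C_s − DO₀ = 8.58 − 6.521 = 2.059 mg/L.
D(0.748) = [0.141×22.51/(1.33−0.141)](e^(−0.141×0.748) − e^(−1.33×0.748)) + 2.059 e^(−1.33×0.748)
= 2.670 × (0.8999 − 0.3698) + 2.059 × 0.3698 = 2.177 mg/L.
DO = 8.58 − 2.177 = 6.403 mg/L.

DO ≈ 6.40 mg/L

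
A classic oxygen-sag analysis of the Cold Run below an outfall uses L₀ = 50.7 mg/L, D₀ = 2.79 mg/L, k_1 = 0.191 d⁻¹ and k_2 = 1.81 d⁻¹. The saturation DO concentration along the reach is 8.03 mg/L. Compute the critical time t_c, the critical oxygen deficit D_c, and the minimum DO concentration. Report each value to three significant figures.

With k_2/k_1 = 9.476 and 1 − D₀(k_2−k_1)/(k_1 L₀) = 0.5335,
t_c = ln(9.476 × 0.5335) / (1.81 − 0.191) = ln(5.056) / 1.619 = 1.621/1.619 = 1.001 d.
L(t_c) = L₀ e^(−k_1 t_c) = 50.7 × 0.8260 = 41.88 mg/L, and at the critical point k_2 D_c = k_1 L, so D_c = (0.191/1.81) × 41.88 = 4.419 mg/L.
Minimum DO = C_s − D_c = 8.03 − 4.419 = 3.611 mg/L.

t_c ≈ 1.00 d; D_c ≈ 4.42 mg/L; min DO ≈ 3.61 mg/L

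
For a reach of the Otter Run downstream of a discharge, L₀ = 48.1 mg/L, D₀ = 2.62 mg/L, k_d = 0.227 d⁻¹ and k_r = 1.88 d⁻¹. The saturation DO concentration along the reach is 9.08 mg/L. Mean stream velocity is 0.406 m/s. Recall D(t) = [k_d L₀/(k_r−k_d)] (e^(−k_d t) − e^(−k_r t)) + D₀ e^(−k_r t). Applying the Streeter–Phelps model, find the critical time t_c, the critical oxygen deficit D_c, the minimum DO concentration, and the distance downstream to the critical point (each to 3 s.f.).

With k_r/k_d = 8.282 and 1 − D₀(k_r−k_d)/(k_d L₀) = 0.6034,
t_c = ln(8.282 × 0.6034) / (1.88 − 0.227) = ln(4.997) / 1.653 = 1.609/1.653 = 0.9733 d.
L(t_c) = L₀ e^(−k_d t_c) = 48.1 × 0.8018 = 38.57 mg/L, and at the critical point k_r D_c = k_d L, so D_c = (0.227/1.88) × 38.57 = 4.657 mg/L.
Minimum DO = C_s − D_c = 9.08 − 4.657 = 4.423 mg/L.
x_c = v t_c = 0.406 m/s × 0.9733 d × 86400 s/d = 34140 m ≈ 34.1 km.

t_c ≈ 0.973 d; D_c ≈ 4.66 mg/L; min DO ≈ 4.42 mg/L; x_c ≈ 34.1 km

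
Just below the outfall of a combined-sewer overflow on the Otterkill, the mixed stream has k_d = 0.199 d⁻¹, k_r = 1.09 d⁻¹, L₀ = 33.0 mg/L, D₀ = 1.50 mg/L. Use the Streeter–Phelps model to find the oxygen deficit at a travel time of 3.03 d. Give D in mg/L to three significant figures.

k_d L₀/(k_r−k_d) = 0.199×33.0/(1.09−0.199) = 6.567/0.8910 = 7.370 mg/L.
e^(−k_d t) = e^(−0.199×3.030) = 0.5472; e^(−k_r t) = e^(−1.09×3.030) = 0.03678.
D = 7.370 × (0.5472 − 0.03678) + 1.50 × 0.03678 = 3.762 + 0.05518 = 3.817 mg/L.

D ≈ 3.82 mg/L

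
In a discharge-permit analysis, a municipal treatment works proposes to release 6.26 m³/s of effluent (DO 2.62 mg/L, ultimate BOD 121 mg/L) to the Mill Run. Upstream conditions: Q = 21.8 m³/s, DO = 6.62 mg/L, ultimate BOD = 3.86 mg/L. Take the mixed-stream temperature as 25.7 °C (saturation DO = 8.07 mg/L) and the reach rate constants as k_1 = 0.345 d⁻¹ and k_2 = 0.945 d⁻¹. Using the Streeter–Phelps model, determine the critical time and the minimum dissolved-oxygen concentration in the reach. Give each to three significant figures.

Mixed DO = (21.8×6.62 + 6.26×2.62)/(21.8+6.26) = 160.7/28.06 = 5.728 mg/L.
Mixed L₀ = (21.8×3.86 + 6.26×121)/(28.06) = 841.6/28.06 = 29.99 mg/L.
Initial deficit D₀ = C_s − DO₀ = 8.07 − 5.728 = 2.342 mg/L.
t_c = (1/0.6000) ln[(0.945/0.345)(1 − 2.342×0.6000/(0.345×29.99))] = 1.667 × ln(2.367) = 1.436 d.
D_c = (0.345/0.945) × 29.99 × e^(−0.345×1.436) = 0.3651 × 29.99 × 0.6093 = 6.672 mg/L.
Minimum DO = 8.07 − 6.672 = 1.398 mg/L.

t_c ≈ 1.44 d; minimum DO ≈ 1.40 mg/L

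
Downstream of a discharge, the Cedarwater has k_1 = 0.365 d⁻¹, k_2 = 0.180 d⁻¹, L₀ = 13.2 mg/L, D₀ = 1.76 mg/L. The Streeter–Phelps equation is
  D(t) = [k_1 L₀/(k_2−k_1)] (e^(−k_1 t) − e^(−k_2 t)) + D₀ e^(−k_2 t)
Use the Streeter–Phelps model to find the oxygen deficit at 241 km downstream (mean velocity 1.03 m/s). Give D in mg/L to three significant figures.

D ≈ 7.38 mg/L

Travel time t = x/v = 241 km / (1.03 m/s) = 241000 m / 1.03 m/s = 234000 s = 2.708 d.
k_1 L₀/(k_2−k_1) = 0.365×13.2/(0.180−0.365) = 4.818/-0.1850 = -26.04 mg/L.
e^(−k_1 t) = e^(−0.365×2.708) = 0.3721; e^(−k_2 t) = e^(−0.180×2.708) = 0.6142.
D = -26.04 × (0.3721 − 0.6142) + 1.76 × 0.6142 = 6.303 + 1.081 = 7.384 mg/L.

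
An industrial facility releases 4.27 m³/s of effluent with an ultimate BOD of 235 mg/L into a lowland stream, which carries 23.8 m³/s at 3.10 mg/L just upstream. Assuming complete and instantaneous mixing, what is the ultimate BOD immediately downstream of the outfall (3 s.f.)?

Flow-weighted mixing: C = (Q_r C_r + Q_w C_w)/(Q_r + Q_w)
= (23.8×3.10 + 4.27×235)/(23.8 + 4.27) = 1077/28.07 = 38.38 mg/L.

38.4 mg/L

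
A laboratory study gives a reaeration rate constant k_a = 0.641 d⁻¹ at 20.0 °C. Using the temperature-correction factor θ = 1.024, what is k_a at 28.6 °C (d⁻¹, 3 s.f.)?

k_a ≈ 0.786 d⁻¹

k_a(T₂) = k_a(T₁) · θ^(T₂−T₁) = 0.641 × 1.024^(28.6−20.0)
= 0.641 × 1.024^8.60 = 0.641 × 1.226 = 0.7860 d⁻¹.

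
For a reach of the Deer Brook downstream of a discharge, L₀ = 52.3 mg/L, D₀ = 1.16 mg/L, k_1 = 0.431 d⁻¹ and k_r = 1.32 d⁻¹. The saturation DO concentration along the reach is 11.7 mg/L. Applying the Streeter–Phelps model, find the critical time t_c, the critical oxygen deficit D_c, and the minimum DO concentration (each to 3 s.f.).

At the critical point dD/dt = 0, so k_1 L₀ e^(−k_1 t) = k_r D. Substituting D(t) from the Streeter–Phelps equation and solving for t gives
t_c = ln[(k_r/k_1)(1 − D₀(k_r−k_1)/(k_1 L₀))] / (k_r−k_1).
Here k_r−k_1 = 0.8890 d⁻¹ and 1 − D₀(k_r−k_1)/(k_1 L₀) = 1 − 1.16×0.8890/(0.431×52.3) = 0.9543, so
t_c = ln(3.063 × 0.9543) / 0.8890 = 1.072 / 0.8890 = 1.206 d.
L(t_c) = L₀ e^(−k_1 t_c) = 52.3 × 0.5946 = 31.10 mg/L, and at the critical point k_r D_c = k_1 L, so D_c = (0.431/1.32) × 31.10 = 10.15 mg/L.
Minimum DO = C_s − D_c = 11.7 − 10.15 = 1.547 mg/L.

t_c ≈ 1.21 d; D_c ≈ 10.2 mg/L; min DO ≈ 1.55 mg/L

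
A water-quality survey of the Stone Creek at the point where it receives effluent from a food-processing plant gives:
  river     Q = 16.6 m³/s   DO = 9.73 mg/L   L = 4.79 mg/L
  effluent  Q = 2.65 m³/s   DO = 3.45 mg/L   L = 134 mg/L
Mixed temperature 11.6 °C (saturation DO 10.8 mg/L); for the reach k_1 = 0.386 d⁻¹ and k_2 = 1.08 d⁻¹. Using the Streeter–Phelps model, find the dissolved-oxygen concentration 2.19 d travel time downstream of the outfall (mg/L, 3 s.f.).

Mixed DO = (16.6×9.73 + 2.65×3.45)/(16.6+2.65) = 170.7/19.25 = 8.865 mg/L.
Mixed L₀ = (16.6×4.79 + 2.65×134)/(19.25) = 434.6/19.25 = 22.58 mg/L.
Initial deficit D₀ = C_s − DO₀ = 10.8 − 8.865 = 1.935 mg/L.
D(2.19) = [0.386×22.58/(1.08−0.386)](e^(−0.386×2.19) − e^(−1.08×2.19)) + 1.935 e^(−1.08×2.19)
= 12.56 × (0.4294 − 0.09393) + 1.935 × 0.09393 = 4.394 mg/L.
DO = 10.8 − 4.394 = 6.406 mg/L.

DO ≈ 6.41 mg/L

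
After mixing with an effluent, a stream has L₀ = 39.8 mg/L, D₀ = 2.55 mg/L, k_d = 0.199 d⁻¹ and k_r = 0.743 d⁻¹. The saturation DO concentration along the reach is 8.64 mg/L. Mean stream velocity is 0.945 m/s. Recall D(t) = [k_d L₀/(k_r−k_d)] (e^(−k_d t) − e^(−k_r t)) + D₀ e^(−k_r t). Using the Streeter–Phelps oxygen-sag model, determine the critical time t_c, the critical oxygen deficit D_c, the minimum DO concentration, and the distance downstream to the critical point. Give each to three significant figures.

t_c = [1/(k_r−k_d)] ln[(k_r/k_d)(1 − D₀(k_r−k_d)/(k_d L₀))]
= [1/(0.743−0.199)] ln[(0.743/0.199)(1 − 2.55×0.5440/(0.199×39.8))]
= (1/0.5440) ln[3.734 × 0.8249] = 1.838 × ln(3.080) = 1.838 × 1.125 = 2.068 d.
D_c = (k_d/k_r) L₀ e^(−k_d t_c) = (0.199/0.743) × 39.8 × e^(−0.199×2.068) = 0.2678 × 39.8 × 0.6627 = 7.064 mg/L.
Minimum DO = C_s − D_c = 8.64 − 7.064 = 1.576 mg/L.
x_c = v t_c = 0.945 m/s × 2.068 d × 86400 s/d = 168800 m ≈ 169 km.

t_c ≈ 2.07 d; D_c ≈ 7.06 mg/L; min DO ≈ 1.58 mg/L; x_c ≈ 169 km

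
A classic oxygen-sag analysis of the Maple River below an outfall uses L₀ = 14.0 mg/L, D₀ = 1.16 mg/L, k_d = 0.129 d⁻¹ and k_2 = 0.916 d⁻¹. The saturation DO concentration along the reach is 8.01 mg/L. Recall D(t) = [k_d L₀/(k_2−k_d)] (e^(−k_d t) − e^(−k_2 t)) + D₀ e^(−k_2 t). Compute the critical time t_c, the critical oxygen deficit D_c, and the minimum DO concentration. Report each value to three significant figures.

At the critical point dD/dt = 0, so k_d L₀ e^(−k_d t) = k_2 D. Substituting D(t) from the Streeter–Phelps equation and solving for t gives
t_c = ln[(k_2/k_d)(1 − D₀(k_2−k_d)/(k_d L₀))] / (k_2−k_d).
Here k_2−k_d = 0.7870 d⁻¹ and 1 − D₀(k_2−k_d)/(k_d L₀) = 1 − 1.16×0.7870/(0.129×14.0) = 0.4945, so
t_c = ln(7.101 × 0.4945) / 0.7870 = 1.256 / 0.7870 = 1.596 d.
L(t_c) = L₀ e^(−k_d t_c) = 14.0 × 0.8139 = 11.40 mg/L, and at the critical point k_2 D_c = k_d L, so D_c = (0.129/0.916) × 11.40 = 1.605 mg/L.
Minimum DO = C_s − D_c = 8.01 − 1.605 = 6.405 mg/L.

t_c ≈ 1.60 d; D_c ≈ 1.60 mg/L; min DO ≈ 6.41 mg/L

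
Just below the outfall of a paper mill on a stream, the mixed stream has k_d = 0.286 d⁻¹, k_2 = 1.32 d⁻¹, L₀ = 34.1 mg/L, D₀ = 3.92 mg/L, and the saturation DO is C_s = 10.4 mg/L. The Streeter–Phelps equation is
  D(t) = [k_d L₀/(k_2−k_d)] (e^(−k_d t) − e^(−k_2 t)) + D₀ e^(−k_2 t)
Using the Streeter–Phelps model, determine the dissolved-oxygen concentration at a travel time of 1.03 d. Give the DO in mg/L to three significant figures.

DO ≈ 4.79 mg/L

k_d L₀/(k_2−k_d) = 0.286×34.1/(1.32−0.286) = 9.753/1.034 = 9.432 mg/L.
e^(−k_d t) = e^(−0.286×1.030) = 0.7448; e^(−k_2 t) = e^(−1.32×1.030) = 0.2568.
D = 9.432 × (0.7448 − 0.2568) + 3.92 × 0.2568 = 4.604 + 1.007 = 5.610 mg/L.
DO = C_s − D = 10.4 − 5.610 = 4.790 mg/L.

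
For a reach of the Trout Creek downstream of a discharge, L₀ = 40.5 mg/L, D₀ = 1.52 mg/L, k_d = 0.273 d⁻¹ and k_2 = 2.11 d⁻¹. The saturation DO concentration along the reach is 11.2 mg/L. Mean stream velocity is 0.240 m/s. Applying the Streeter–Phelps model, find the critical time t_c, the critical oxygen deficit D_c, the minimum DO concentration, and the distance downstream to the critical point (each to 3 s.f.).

With k_2/k_d = 7.729 and 1 − D₀(k_2−k_d)/(k_d L₀) = 0.7475,
t_c = ln(7.729 × 0.7475) / (2.11 − 0.273) = ln(5.777) / 1.837 = 1.754/1.837 = 0.9548 d.
D_c = (k_d/k_2) L₀ e^(−k_d t_c) = (0.273/2.11) × 40.5 × e^(−0.273×0.9548) = 0.1294 × 40.5 × 0.7706 = 4.038 mg/L.
Minimum DO = C_s − D_c = 11.2 − 4.038 = 7.162 mg/L.
x_c = v t_c = 0.240 m/s × 0.9548 d × 86400 s/d = 19800 m ≈ 19.8 km.

t_c ≈ 0.955 d; D_c ≈ 4.04 mg/L; min DO ≈ 7.16 mg/L; x_c ≈ 19.8 km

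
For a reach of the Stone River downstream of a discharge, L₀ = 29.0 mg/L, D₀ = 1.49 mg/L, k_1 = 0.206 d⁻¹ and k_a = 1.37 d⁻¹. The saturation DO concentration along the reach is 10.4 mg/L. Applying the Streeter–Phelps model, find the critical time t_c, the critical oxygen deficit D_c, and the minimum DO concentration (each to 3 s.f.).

t_c ≈ 1.33 d; D_c ≈ 3.31 mg/L; min DO ≈ 7.09 mg/L

t_c = [1/(k_a−k_1)] ln[(k_a/k_1)(1 − D₀(k_a−k_1)/(k_1 L₀))]
= [1/(1.37−0.206)] ln[(1.37/0.206)(1 − 1.49×1.164/(0.206×29.0))]
= (1/1.164) ln[6.650 × 0.7097] = 0.8591 × ln(4.720) = 0.8591 × 1.552 = 1.333 d.
L(t_c) = L₀ e^(−k_1 t_c) = 29.0 × 0.7599 = 22.04 mg/L, and at the critical point k_a D_c = k_1 L, so D_c = (0.206/1.37) × 22.04 = 3.313 mg/L.
Minimum DO = C_s − D_c = 10.4 − 3.313 = 7.087 mg/L.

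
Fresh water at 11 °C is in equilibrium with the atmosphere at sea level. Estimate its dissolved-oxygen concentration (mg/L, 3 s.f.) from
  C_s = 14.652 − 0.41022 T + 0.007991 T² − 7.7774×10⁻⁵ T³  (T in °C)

C_s ≈ 11.0 mg/L

C_s = 14.652 − 0.41022×11 + 0.007991×11² − 7.7774×10⁻⁵×11³ = 11.00 mg/L.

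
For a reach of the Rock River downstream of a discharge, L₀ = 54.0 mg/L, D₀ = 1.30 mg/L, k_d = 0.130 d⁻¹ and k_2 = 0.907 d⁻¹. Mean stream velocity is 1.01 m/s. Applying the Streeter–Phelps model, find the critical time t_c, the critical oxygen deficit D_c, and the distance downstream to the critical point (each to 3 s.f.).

t_c = [1/(k_2−k_d)] ln[(k_2/k_d)(1 − D₀(k_2−k_d)/(k_d L₀))]
= [1/(0.907−0.130)] ln[(0.907/0.130)(1 − 1.30×0.7770/(0.130×54.0))]
= (1/0.7770) ln[6.977 × 0.8561] = 1.287 × ln(5.973) = 1.287 × 1.787 = 2.300 d.
L(t_c) = L₀ e^(−k_d t_c) = 54.0 × 0.7415 = 40.04 mg/L, and at the critical point k_2 D_c = k_d L, so D_c = (0.130/0.907) × 40.04 = 5.739 mg/L.
x_c = v t_c = 1.01 m/s × 2.300 d × 86400 s/d = 200700 m ≈ 201 km.

t_c ≈ 2.30 d; D_c ≈ 5.74 mg/L; x_c ≈ 201 km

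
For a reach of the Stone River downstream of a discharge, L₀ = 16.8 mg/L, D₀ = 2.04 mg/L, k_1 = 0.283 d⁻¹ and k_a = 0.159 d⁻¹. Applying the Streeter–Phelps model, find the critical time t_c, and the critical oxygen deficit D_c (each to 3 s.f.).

t_c = [1/(k_a−k_1)] ln[(k_a/k_1)(1 − D₀(k_a−k_1)/(k_1 L₀))]
= [1/(0.159−0.283)] ln[(0.159/0.283)(1 − 2.04×-0.1240/(0.283×16.8))]
= (1/-0.1240) ln[0.5618 × 1.053] = -8.065 × ln(0.5917) = -8.065 × -0.5247 = 4.231 d.
L(t_c) = L₀ e^(−k_1 t_c) = 16.8 × 0.3019 = 5.073 mg/L, and at the critical point k_a D_c = k_1 L, so D_c = (0.283/0.159) × 5.073 = 9.029 mg/L.

t_c ≈ 4.23 d; D_c ≈ 9.03 mg/L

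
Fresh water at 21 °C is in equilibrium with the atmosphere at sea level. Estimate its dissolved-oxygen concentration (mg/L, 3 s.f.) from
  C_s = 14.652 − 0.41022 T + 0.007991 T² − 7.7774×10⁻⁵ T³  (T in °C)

C_s = 14.652 − 0.41022×21 + 0.007991×21² − 7.7774×10⁻⁵×21³ = 8.841 mg/L.

C_s ≈ 8.84 mg/L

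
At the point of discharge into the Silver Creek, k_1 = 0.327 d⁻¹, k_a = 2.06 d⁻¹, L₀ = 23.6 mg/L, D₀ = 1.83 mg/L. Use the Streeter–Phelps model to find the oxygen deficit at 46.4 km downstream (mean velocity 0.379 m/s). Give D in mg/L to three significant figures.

D ≈ 2.66 mg/L

Travel time t = x/v = 46.4 km / (0.379 m/s) = 46400 m / 0.379 m/s = 122400 s = 1.417 d.
k_1 L₀/(k_a−k_1) = 0.327×23.6/(2.06−0.327) = 7.717/1.733 = 4.453 mg/L.
e^(−k_1 t) = e^(−0.327×1.417) = 0.6292; e^(−k_a t) = e^(−2.06×1.417) = 0.05399.
D = 4.453 × (0.6292 − 0.05399) + 1.83 × 0.05399 = 2.561 + 0.09880 = 2.660 mg/L.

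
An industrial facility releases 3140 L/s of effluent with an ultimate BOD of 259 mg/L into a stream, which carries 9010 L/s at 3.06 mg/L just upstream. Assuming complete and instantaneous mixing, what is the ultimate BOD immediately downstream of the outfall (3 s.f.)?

Flow-weighted mixing: C = (Q_r C_r + Q_w C_w)/(Q_r + Q_w)
= (9010×3.06 + 3140×259)/(9010 + 3140) = 840800/12150 = 69.20 mg/L.

69.2 mg/L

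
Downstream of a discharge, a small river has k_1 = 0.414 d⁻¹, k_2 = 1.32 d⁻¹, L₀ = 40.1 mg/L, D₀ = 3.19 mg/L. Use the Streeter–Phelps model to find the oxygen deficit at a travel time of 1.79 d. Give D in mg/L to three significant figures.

D ≈ 7.31 mg/L

k_1 L₀/(k_2−k_1) = 0.414×40.1/(1.32−0.414) = 16.60/0.9060 = 18.32 mg/L.
e^(−k_1 t) = e^(−0.414×1.790) = 0.4766; e^(−k_2 t) = e^(−1.32×1.790) = 0.09416.
D = 18.32 × (0.4766 − 0.09416) + 3.19 × 0.09416 = 7.008 + 0.3004 = 7.308 mg/L.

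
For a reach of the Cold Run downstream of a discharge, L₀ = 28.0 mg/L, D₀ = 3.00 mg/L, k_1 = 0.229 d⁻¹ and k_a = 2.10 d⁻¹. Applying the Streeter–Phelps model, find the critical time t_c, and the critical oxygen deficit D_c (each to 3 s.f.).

t_c ≈ 0.0713 d; D_c ≈ 3.00 mg/L

t_c = [1/(k_a−k_1)] ln[(k_a/k_1)(1 − D₀(k_a−k_1)/(k_1 L₀))]
= [1/(2.10−0.229)] ln[(2.10/0.229)(1 − 3.00×1.871/(0.229×28.0))]
= (1/1.871) ln[9.170 × 0.1246] = 0.5345 × ln(1.143) = 0.5345 × 0.1334 = 0.07130 d.
D_c = (k_1/k_a) L₀ e^(−k_1 t_c) = (0.229/2.10) × 28.0 × e^(−0.229×0.07130) = 0.1090 × 28.0 × 0.9838 = 3.004 mg/L.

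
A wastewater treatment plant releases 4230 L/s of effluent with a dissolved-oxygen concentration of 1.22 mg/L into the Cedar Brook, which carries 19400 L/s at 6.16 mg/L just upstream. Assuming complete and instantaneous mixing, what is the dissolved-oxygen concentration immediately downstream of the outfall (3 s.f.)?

5.28 mg/L

Flow-weighted mixing: C = (Q_r C_r + Q_w C_w)/(Q_r + Q_w)
= (19400×6.16 + 4230×1.22)/(19400 + 4230) = 124700/23630 = 5.276 mg/L.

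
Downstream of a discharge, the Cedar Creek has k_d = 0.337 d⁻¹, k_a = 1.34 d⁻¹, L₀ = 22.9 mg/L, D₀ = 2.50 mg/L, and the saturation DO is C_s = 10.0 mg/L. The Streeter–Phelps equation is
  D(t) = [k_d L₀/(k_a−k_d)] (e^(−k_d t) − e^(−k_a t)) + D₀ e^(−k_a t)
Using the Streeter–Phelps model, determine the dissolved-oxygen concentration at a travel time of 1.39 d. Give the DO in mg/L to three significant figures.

k_d L₀/(k_a−k_d) = 0.337×22.9/(1.34−0.337) = 7.717/1.003 = 7.694 mg/L.
e^(−k_d t) = e^(−0.337×1.390) = 0.6260; e^(−k_a t) = e^(−1.34×1.390) = 0.1553.
D = 7.694 × (0.6260 − 0.1553) + 2.50 × 0.1553 = 3.622 + 0.3882 = 4.010 mg/L.
DO = C_s − D = 10.0 − 4.010 = 5.990 mg/L.

DO ≈ 5.99 mg/L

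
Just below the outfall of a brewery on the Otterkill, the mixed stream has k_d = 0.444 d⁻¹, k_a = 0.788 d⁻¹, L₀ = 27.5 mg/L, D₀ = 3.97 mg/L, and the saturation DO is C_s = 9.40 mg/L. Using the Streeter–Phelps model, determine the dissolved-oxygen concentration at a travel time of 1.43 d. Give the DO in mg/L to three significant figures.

DO ≈ 0.804 mg/L

k_d L₀/(k_a−k_d) = 0.444×27.5/(0.788−0.444) = 12.21/0.3440 = 35.49 mg/L.
e^(−k_d t) = e^(−0.444×1.430) = 0.5300; e^(−k_a t) = e^(−0.788×1.430) = 0.3241.
D = 35.49 × (0.5300 − 0.3241) + 3.97 × 0.3241 = 7.309 + 1.287 = 8.596 mg/L.
DO = C_s − D = 9.40 − 8.596 = 0.8045 mg/L.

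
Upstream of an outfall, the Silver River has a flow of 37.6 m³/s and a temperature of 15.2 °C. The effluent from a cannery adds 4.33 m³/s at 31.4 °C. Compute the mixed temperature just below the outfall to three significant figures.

16.9 °C

Flow-weighted mixing: C = (Q_r C_r + Q_w C_w)/(Q_r + Q_w)
= (37.6×15.2 + 4.33×31.4)/(37.6 + 4.33) = 707.5/41.93 = 16.87 °C.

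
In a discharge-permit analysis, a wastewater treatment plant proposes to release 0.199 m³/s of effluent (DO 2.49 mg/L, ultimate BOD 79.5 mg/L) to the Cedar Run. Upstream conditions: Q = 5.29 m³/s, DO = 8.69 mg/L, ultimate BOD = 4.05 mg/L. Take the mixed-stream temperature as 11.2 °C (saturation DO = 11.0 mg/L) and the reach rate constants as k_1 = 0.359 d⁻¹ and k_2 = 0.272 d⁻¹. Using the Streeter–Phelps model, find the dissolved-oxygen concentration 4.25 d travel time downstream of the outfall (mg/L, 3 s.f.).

DO ≈ 7.48 mg/L

Mixed DO = (5.29×8.69 + 0.199×2.49)/(5.29+0.199) = 46.47/5.489 = 8.465 mg/L.
Mixed L₀ = (5.29×4.05 + 0.199×79.5)/(5.489) = 37.24/5.489 = 6.785 mg/L.
Initial deficit D₀ = C_s − DO₀ = 11.0 − 8.465 = 2.535 mg/L.
D(4.25) = [0.359×6.785/(0.272−0.359)](e^(−0.359×4.25) − e^(−0.272×4.25)) + 2.535 e^(−0.272×4.25)
= -28.00 × (0.2175 − 0.3147) + 2.535 × 0.3147 = 3.522 mg/L.
DO = 11.0 − 3.522 = 7.478 mg/L.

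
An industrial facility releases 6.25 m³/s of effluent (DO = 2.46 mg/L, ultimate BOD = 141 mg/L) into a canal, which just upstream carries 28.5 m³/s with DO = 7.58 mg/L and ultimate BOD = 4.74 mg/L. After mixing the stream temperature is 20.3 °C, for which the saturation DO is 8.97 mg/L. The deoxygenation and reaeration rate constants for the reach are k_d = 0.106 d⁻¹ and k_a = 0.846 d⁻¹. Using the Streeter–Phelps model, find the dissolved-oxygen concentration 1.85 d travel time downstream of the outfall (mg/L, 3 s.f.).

Mixed DO = (28.5×7.58 + 6.25×2.46)/(28.5+6.25) = 231.4/34.75 = 6.659 mg/L.
Mixed L₀ = (28.5×4.74 + 6.25×141)/(34.75) = 1016/34.75 = 29.25 mg/L.
Initial deficit D₀ = C_s − DO₀ = 8.97 − 6.659 = 2.311 mg/L.
D(1.85) = [0.106×29.25/(0.846−0.106)](e^(−0.106×1.85) − e^(−0.846×1.85)) + 2.311 e^(−0.846×1.85)
= 4.189 × (0.8219 − 0.2091) + 2.311 × 0.2091 = 3.051 mg/L.
DO = 8.97 − 3.051 = 5.919 mg/L.

DO ≈ 5.92 mg/L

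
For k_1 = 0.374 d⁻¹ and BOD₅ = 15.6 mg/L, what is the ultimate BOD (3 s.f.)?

L₀ ≈ 18.4 mg/L

BOD₅ = L₀(1 − e^(−5k_1)) ⇒ L₀ = BOD₅ / (1 − e^(−5×0.374))
= 15.6 / (1 − 0.1541) = 15.6 / 0.8459 = 18.44 mg/L.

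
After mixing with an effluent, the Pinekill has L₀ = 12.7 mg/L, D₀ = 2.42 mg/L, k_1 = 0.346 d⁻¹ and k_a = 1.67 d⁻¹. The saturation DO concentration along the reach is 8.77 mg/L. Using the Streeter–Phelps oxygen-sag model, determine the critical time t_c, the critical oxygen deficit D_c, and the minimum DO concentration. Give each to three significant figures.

At the critical point dD/dt = 0, so k_1 L₀ e^(−k_1 t) = k_a D. Substituting D(t) from the Streeter–Phelps equation and solving for t gives
t_c = ln[(k_a/k_1)(1 − D₀(k_a−k_1)/(k_1 L₀))] / (k_a−k_1).
Here k_a−k_1 = 1.324 d⁻¹ and 1 − D₀(k_a−k_1)/(k_1 L₀) = 1 − 2.42×1.324/(0.346×12.7) = 0.2708, so
t_c = ln(4.827 × 0.2708) / 1.324 = 0.2679 / 1.324 = 0.2023 d.
D_c = (k_1/k_a) L₀ e^(−k_1 t_c) = (0.346/1.67) × 12.7 × e^(−0.346×0.2023) = 0.2072 × 12.7 × 0.9324 = 2.453 mg/L.
Minimum DO = C_s − D_c = 8.77 − 2.453 = 6.317 mg/L.

t_c ≈ 0.202 d; D_c ≈ 2.45 mg/L; min DO ≈ 6.32 mg/L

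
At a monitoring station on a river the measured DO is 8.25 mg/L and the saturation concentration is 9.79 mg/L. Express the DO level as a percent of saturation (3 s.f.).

% saturation = C/C_s × 100 = 8.25/9.79 × 100 = 84.3 %.

84.3 % saturation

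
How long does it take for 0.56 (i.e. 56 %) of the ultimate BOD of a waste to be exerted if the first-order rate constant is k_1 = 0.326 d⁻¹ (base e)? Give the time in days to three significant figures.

y/L₀ = 1 − e^(−k_1 t) = 0.56 ⇒ e^(−k_1 t) = 0.440
t = −ln(0.440) / 0.326 = 0.8210 / 0.326 = 2.518 d.

t ≈ 2.52 d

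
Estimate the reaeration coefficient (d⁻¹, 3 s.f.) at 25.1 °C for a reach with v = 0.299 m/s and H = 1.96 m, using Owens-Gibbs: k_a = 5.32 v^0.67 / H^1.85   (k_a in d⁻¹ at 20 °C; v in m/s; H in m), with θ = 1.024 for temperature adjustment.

k_a(20) = 5.32 × 0.299^0.67 / 1.96^1.85 = 5.32 × 0.4453 / 3.473 = 0.6822 d⁻¹.
k_a(25.1) = 0.6822 × 1.024^(25.1−20) = 0.6822 × 1.129 = 0.7700 d⁻¹.

k_a ≈ 0.770 d⁻¹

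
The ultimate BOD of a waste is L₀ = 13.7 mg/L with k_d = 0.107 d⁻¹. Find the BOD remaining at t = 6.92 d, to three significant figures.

L ≈ 6.53 mg/L

L_t = L₀ e^(−k_d t) = 13.7 × e^(−0.107×6.92) = 13.7 × 0.4769 = 6.534 mg/L.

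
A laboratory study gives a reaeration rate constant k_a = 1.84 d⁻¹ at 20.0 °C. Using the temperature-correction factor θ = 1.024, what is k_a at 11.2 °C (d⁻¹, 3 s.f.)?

k_a ≈ 1.49 d⁻¹

k_a(T₂) = k_a(T₁) · θ^(T₂−T₁) = 1.84 × 1.024^(11.2−20.0)
= 1.84 × 1.024^-8.80 = 1.84 × 0.8116 = 1.493 d⁻¹.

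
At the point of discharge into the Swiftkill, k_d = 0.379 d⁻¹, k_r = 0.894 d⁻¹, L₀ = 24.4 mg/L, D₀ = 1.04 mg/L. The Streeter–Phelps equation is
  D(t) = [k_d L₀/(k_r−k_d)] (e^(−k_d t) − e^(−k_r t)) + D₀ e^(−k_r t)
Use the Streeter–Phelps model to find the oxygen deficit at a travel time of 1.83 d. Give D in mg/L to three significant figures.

D ≈ 5.68 mg/L

k_d L₀/(k_r−k_d) = 0.379×24.4/(0.894−0.379) = 9.248/0.5150 = 17.96 mg/L.
e^(−k_d t) = e^(−0.379×1.830) = 0.4998; e^(−k_r t) = e^(−0.894×1.830) = 0.1948.
D = 17.96 × (0.4998 − 0.1948) + 1.04 × 0.1948 = 5.477 + 0.2025 = 5.680 mg/L.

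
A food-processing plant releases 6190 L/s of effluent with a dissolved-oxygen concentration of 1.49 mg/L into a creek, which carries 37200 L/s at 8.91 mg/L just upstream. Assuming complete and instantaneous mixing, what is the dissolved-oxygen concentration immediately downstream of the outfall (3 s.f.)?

Flow-weighted mixing: C = (Q_r C_r + Q_w C_w)/(Q_r + Q_w)
= (37200×8.91 + 6190×1.49)/(37200 + 6190) = 340700/43390 = 7.851 mg/L.

7.85 mg/L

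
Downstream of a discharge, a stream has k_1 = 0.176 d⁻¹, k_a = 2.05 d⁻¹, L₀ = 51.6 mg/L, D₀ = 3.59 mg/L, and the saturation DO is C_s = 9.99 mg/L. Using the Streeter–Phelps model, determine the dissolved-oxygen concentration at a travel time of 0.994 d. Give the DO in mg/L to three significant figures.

DO ≈ 6.09 mg/L

k_1 L₀/(k_a−k_1) = 0.176×51.6/(2.05−0.176) = 9.082/1.874 = 4.846 mg/L.
e^(−k_1 t) = e^(−0.176×0.9940) = 0.8395; e^(−k_a t) = e^(−2.05×0.9940) = 0.1303.
D = 4.846 × (0.8395 − 0.1303) + 3.59 × 0.1303 = 3.437 + 0.4679 = 3.905 mg/L.
DO = C_s − D = 9.99 − 3.905 = 6.085 mg/L.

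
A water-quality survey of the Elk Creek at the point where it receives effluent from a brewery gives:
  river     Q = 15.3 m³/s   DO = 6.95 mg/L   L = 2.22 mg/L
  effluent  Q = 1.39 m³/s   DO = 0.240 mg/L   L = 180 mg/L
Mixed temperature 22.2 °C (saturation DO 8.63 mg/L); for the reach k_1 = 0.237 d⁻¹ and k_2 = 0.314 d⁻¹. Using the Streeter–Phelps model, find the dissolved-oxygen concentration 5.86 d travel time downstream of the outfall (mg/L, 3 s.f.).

Mixed DO = (15.3×6.95 + 1.39×0.240)/(15.3+1.39) = 106.7/16.69 = 6.391 mg/L.
Mixed L₀ = (15.3×2.22 + 1.39×180)/(16.69) = 284.2/16.69 = 17.03 mg/L.
Initial deficit D₀ = C_s − DO₀ = 8.63 − 6.391 = 2.239 mg/L.
D(5.86) = [0.237×17.03/(0.314−0.237)](e^(−0.237×5.86) − e^(−0.314×5.86)) + 2.239 e^(−0.314×5.86)
= 52.41 × (0.2494 − 0.1588) + 2.239 × 0.1588 = 5.101 mg/L.
DO = 8.63 − 5.101 = 3.529 mg/L.

DO ≈ 3.53 mg/L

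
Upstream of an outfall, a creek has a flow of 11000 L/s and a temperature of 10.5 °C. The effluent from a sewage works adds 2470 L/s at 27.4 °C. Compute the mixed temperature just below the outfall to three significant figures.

13.6 °C

Flow-weighted mixing: C = (Q_r C_r + Q_w C_w)/(Q_r + Q_w)
= (11000×10.5 + 2470×27.4)/(11000 + 2470) = 183200/13470 = 13.60 °C.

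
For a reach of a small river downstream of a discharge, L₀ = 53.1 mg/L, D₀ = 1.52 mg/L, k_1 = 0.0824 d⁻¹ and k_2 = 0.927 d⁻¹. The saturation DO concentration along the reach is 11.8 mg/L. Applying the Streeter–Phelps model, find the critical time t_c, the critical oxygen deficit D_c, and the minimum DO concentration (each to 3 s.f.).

At the critical point dD/dt = 0, so k_1 L₀ e^(−k_1 t) = k_2 D. Substituting D(t) from the Streeter–Phelps equation and solving for t gives
t_c = ln[(k_2/k_1)(1 − D₀(k_2−k_1)/(k_1 L₀))] / (k_2−k_1).
Here k_2−k_1 = 0.8446 d⁻¹ and 1 − D₀(k_2−k_1)/(k_1 L₀) = 1 − 1.52×0.8446/(0.0824×53.1) = 0.7066, so
t_c = ln(11.25 × 0.7066) / 0.8446 = 2.073 / 0.8446 = 2.454 d.
L(t_c) = L₀ e^(−k_1 t_c) = 53.1 × 0.8169 = 43.38 mg/L, and at the critical point k_2 D_c = k_1 L, so D_c = (0.0824/0.927) × 43.38 = 3.856 mg/L.
Minimum DO = C_s − D_c = 11.8 − 3.856 = 7.944 mg/L.

t_c ≈ 2.45 d; D_c ≈ 3.86 mg/L; min DO ≈ 7.94 mg/L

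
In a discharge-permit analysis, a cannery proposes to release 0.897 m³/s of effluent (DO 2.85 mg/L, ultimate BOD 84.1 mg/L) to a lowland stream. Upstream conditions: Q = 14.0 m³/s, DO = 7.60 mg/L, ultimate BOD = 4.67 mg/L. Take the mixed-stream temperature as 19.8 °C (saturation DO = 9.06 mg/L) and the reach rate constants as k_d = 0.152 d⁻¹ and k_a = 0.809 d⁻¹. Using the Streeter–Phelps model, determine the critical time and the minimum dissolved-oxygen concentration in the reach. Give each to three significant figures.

Mixed DO = (14.0×7.60 + 0.897×2.85)/(14.0+0.897) = 109.0/14.90 = 7.314 mg/L.
Mixed L₀ = (14.0×4.67 + 0.897×84.1)/(14.90) = 140.8/14.90 = 9.453 mg/L.
Initial deficit D₀ = C_s − DO₀ = 9.06 − 7.314 = 1.746 mg/L.
t_c = (1/0.6570) ln[(0.809/0.152)(1 − 1.746×0.6570/(0.152×9.453))] = 1.522 × ln(1.073) = 0.1074 d.
D_c = (0.152/0.809) × 9.453 × e^(−0.152×0.1074) = 0.1879 × 9.453 × 0.9838 = 1.747 mg/L.
Minimum DO = 9.06 − 1.747 = 7.313 mg/L.

t_c ≈ 0.107 d; minimum DO ≈ 7.31 mg/L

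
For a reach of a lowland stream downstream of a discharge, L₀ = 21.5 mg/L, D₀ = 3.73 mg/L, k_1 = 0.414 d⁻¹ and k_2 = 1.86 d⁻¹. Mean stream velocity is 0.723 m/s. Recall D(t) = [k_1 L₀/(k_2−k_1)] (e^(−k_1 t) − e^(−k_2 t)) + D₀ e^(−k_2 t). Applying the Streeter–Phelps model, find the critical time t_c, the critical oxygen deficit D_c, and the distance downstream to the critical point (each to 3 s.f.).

t_c ≈ 0.395 d; D_c ≈ 4.06 mg/L; x_c ≈ 24.7 km

t_c = [1/(k_2−k_1)] ln[(k_2/k_1)(1 − D₀(k_2−k_1)/(k_1 L₀))]
= [1/(1.86−0.414)] ln[(1.86/0.414)(1 − 3.73×1.446/(0.414×21.5))]
= (1/1.446) ln[4.493 × 0.3940] = 0.6916 × ln(1.770) = 0.6916 × 0.5712 = 0.3950 d.
L(t_c) = L₀ e^(−k_1 t_c) = 21.5 × 0.8491 = 18.26 mg/L, and at the critical point k_2 D_c = k_1 L, so D_c = (0.414/1.86) × 18.26 = 4.064 mg/L.
x_c = v t_c = 0.723 m/s × 0.3950 d × 86400 s/d = 24680 m ≈ 24.7 km.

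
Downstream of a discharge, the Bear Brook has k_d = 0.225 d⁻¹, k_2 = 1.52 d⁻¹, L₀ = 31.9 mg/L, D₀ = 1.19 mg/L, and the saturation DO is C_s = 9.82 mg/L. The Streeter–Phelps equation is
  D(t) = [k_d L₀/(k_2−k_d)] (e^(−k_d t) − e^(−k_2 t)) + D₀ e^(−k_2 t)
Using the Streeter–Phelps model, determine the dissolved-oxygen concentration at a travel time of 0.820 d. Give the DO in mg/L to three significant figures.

DO ≈ 6.46 mg/L

k_d L₀/(k_2−k_d) = 0.225×31.9/(1.52−0.225) = 7.178/1.295 = 5.542 mg/L.
e^(−k_d t) = e^(−0.225×0.8200) = 0.8315; e^(−k_2 t) = e^(−1.52×0.8200) = 0.2875.
D = 5.542 × (0.8315 − 0.2875) + 1.19 × 0.2875 = 3.015 + 0.3422 = 3.357 mg/L.
DO = C_s − D = 9.82 − 3.357 = 6.463 mg/L.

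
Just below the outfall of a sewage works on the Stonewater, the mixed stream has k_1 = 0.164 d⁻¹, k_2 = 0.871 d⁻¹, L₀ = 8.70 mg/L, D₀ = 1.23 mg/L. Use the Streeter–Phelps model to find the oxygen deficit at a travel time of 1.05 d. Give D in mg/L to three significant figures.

k_1 L₀/(k_2−k_1) = 0.164×8.70/(0.871−0.164) = 1.427/0.7070 = 2.018 mg/L.
e^(−k_1 t) = e^(−0.164×1.050) = 0.8418; e^(−k_2 t) = e^(−0.871×1.050) = 0.4007.
D = 2.018 × (0.8418 − 0.4007) + 1.23 × 0.4007 = 0.8902 + 0.4929 = 1.383 mg/L.

D ≈ 1.38 mg/L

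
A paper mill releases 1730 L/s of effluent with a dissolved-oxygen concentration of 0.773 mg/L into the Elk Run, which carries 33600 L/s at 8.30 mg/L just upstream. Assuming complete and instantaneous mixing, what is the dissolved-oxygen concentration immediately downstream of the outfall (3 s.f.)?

Flow-weighted mixing: C = (Q_r C_r + Q_w C_w)/(Q_r + Q_w)
= (33600×8.30 + 1730×0.773)/(33600 + 1730) = 280200/35330 = 7.931 mg/L.

7.93 mg/L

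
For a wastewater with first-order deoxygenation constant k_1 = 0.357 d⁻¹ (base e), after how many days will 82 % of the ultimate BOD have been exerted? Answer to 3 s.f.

t ≈ 4.80 d

y/L₀ = 1 − e^(−k_1 t) = 0.82 ⇒ e^(−k_1 t) = 0.180
t = −ln(0.180) / 0.357 = 1.715 / 0.357 = 4.803 d.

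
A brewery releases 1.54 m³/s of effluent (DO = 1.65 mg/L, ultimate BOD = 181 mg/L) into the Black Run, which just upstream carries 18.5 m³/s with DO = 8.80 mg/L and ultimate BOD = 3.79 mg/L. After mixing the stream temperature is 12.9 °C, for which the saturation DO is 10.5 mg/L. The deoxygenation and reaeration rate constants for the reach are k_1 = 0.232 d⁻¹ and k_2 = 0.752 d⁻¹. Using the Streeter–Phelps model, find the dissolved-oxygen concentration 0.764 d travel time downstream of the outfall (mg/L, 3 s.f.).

Mixed DO = (18.5×8.80 + 1.54×1.65)/(18.5+1.54) = 165.3/20.04 = 8.251 mg/L.
Mixed L₀ = (18.5×3.79 + 1.54×181)/(20.04) = 348.9/20.04 = 17.41 mg/L.
Initial deficit D₀ = C_s − DO₀ = 10.5 − 8.251 = 2.249 mg/L.
D(0.764) = [0.232×17.41/(0.752−0.232)](e^(−0.232×0.764) − e^(−0.752×0.764)) + 2.249 e^(−0.752×0.764)
= 7.767 × (0.8376 − 0.5630) + 2.249 × 0.5630 = 3.399 mg/L.
DO = 10.5 − 3.399 = 7.101 mg/L.

DO ≈ 7.10 mg/L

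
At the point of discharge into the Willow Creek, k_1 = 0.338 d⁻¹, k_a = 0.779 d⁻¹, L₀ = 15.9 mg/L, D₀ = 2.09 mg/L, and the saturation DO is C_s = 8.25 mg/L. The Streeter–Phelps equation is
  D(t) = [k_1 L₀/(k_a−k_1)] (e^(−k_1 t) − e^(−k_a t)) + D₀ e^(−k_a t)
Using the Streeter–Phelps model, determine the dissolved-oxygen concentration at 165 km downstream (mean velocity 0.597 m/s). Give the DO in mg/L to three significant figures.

DO ≈ 4.95 mg/L

Travel time t = x/v = 165 km / (0.597 m/s) = 165000 m / 0.597 m/s = 276400 s = 3.199 d.
k_1 L₀/(k_a−k_1) = 0.338×15.9/(0.779−0.338) = 5.374/0.4410 = 12.19 mg/L.
e^(−k_1 t) = e^(−0.338×3.199) = 0.3392; e^(−k_a t) = e^(−0.779×3.199) = 0.08275.
D = 12.19 × (0.3392 − 0.08275) + 2.09 × 0.08275 = 3.125 + 0.1730 = 3.298 mg/L.
DO = C_s − D = 8.25 − 3.298 = 4.952 mg/L.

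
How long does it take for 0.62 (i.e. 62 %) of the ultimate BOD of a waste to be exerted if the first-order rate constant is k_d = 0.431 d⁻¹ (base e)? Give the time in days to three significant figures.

t ≈ 2.24 d

y/L₀ = 1 − e^(−k_d t) = 0.62 ⇒ e^(−k_d t) = 0.380
t = −ln(0.380) / 0.431 = 0.9676 / 0.431 = 2.245 d.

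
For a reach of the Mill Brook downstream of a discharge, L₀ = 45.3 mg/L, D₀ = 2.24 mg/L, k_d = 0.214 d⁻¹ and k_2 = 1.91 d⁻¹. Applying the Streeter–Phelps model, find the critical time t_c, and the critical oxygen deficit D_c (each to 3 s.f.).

t_c = [1/(k_2−k_d)] ln[(k_2/k_d)(1 − D₀(k_2−k_d)/(k_d L₀))]
= [1/(1.91−0.214)] ln[(1.91/0.214)(1 − 2.24×1.696/(0.214×45.3))]
= (1/1.696) ln[8.925 × 0.6081] = 0.5896 × ln(5.428) = 0.5896 × 1.691 = 0.9973 d.
D_c = (k_d/k_2) L₀ e^(−k_d t_c) = (0.214/1.91) × 45.3 × e^(−0.214×0.9973) = 0.1120 × 45.3 × 0.8078 = 4.100 mg/L.

t_c ≈ 0.997 d; D_c ≈ 4.10 mg/L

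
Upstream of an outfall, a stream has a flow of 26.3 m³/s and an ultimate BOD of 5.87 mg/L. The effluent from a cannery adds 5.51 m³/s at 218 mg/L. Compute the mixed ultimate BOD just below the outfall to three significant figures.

Flow-weighted mixing: C = (Q_r C_r + Q_w C_w)/(Q_r + Q_w)
= (26.3×5.87 + 5.51×218)/(26.3 + 5.51) = 1356/31.81 = 42.61 mg/L.

42.6 mg/L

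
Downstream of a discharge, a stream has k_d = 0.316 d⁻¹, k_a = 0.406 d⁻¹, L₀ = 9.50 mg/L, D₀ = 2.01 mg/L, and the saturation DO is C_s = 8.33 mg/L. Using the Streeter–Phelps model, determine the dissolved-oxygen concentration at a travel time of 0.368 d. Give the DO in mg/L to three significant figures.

k_d L₀/(k_a−k_d) = 0.316×9.50/(0.406−0.316) = 3.002/0.09000 = 33.36 mg/L.
e^(−k_d t) = e^(−0.316×0.3680) = 0.8902; e^(−k_a t) = e^(−0.406×0.3680) = 0.8612.
D = 33.36 × (0.8902 − 0.8612) + 2.01 × 0.8612 = 0.9673 + 1.731 = 2.698 mg/L.
DO = C_s − D = 8.33 − 2.698 = 5.632 mg/L.

DO ≈ 5.63 mg/L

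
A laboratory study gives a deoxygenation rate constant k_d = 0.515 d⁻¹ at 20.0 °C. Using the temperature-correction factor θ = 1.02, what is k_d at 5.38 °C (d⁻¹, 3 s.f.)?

k_d ≈ 0.386 d⁻¹

k_d(T₂) = k_d(T₁) · θ^(T₂−T₁) = 0.515 × 1.02^(5.38−20.0)
= 0.515 × 1.02^-14.6 = 0.515 × 0.7486 = 0.3855 d⁻¹.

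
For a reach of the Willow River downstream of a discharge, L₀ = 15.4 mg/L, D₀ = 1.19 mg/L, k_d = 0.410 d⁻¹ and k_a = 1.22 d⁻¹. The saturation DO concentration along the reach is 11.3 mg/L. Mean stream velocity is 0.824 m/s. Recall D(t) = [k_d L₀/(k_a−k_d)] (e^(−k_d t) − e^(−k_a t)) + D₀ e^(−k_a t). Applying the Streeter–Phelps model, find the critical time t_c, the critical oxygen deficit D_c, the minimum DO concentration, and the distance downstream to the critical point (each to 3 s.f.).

t_c ≈ 1.14 d; D_c ≈ 3.24 mg/L; min DO ≈ 8.06 mg/L; x_c ≈ 81.3 km

t_c = [1/(k_a−k_d)] ln[(k_a/k_d)(1 − D₀(k_a−k_d)/(k_d L₀))]
= [1/(1.22−0.410)] ln[(1.22/0.410)(1 − 1.19×0.8100/(0.410×15.4))]
= (1/0.8100) ln[2.976 × 0.8473] = 1.235 × ln(2.521) = 1.235 × 0.9248 = 1.142 d.
L(t_c) = L₀ e^(−k_d t_c) = 15.4 × 0.6262 = 9.643 mg/L, and at the critical point k_a D_c = k_d L, so D_c = (0.410/1.22) × 9.643 = 3.241 mg/L.
Minimum DO = C_s − D_c = 11.3 − 3.241 = 8.059 mg/L.
x_c = v t_c = 0.824 m/s × 1.142 d × 86400 s/d = 81280 m ≈ 81.3 km.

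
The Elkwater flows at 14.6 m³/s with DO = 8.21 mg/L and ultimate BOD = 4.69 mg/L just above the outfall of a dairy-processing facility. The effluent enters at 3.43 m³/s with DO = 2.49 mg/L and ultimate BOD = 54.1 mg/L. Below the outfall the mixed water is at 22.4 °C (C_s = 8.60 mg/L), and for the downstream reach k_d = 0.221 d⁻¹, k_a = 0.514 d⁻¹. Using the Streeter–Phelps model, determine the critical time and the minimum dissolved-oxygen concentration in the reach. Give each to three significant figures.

t_c ≈ 2.37 d; minimum DO ≈ 5.01 mg/L

Mixed DO = (14.6×8.21 + 3.43×2.49)/(14.6+3.43) = 128.4/18.03 = 7.122 mg/L.
Mixed L₀ = (14.6×4.69 + 3.43×54.1)/(18.03) = 254.0/18.03 = 14.09 mg/L.
Initial deficit D₀ = C_s − DO₀ = 8.60 − 7.122 = 1.478 mg/L.
t_c = (1/0.2930) ln[(0.514/0.221)(1 − 1.478×0.2930/(0.221×14.09))] = 3.413 × ln(2.002) = 2.370 d.
D_c = (0.221/0.514) × 14.09 × e^(−0.221×2.370) = 0.4300 × 14.09 × 0.5923 = 3.588 mg/L.
Minimum DO = 8.60 − 3.588 = 5.012 mg/L.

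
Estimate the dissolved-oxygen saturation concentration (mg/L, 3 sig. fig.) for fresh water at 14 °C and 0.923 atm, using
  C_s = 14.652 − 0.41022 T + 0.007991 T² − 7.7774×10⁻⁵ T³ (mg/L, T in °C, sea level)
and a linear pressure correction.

At sea level: C_s = 14.652 − 0.41022×14 + 0.007991×14² − 7.7774×10⁻⁵×14³ = 10.26 mg/L.
Pressure correction: C_s' = 10.26 × 0.923 = 9.472 mg/L.

C_s ≈ 9.47 mg/L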